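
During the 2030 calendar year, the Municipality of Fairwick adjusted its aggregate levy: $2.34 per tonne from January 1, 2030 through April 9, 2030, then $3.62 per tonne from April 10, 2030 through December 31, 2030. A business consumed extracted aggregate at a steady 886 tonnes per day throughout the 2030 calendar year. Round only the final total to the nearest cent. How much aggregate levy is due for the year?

January 1 – April 9, 2030: 99 days × 886 tonnes/day = 87,714 tonnes at $2.34/tonne → $205,250.76
April 10 – December 31, 2030: 266 days × 886 tonnes/day = 235,676 tonnes at $3.62/tonne → $853,147.12

$1,058,397.88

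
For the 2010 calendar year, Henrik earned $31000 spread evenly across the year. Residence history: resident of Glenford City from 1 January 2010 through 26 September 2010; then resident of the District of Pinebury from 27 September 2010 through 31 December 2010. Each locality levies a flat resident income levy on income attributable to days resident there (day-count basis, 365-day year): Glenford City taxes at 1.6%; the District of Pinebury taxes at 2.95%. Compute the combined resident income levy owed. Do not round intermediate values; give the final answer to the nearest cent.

$606.07

Glenford City, 1 January – 26 September 2010: 269 days → $31000 × 1.6% × 269/365 = $365.5452
The District of Pinebury, 27 September – 31 December 2010: 96 days → $31000 × 2.95% × 96/365 = $240.5260
Total = $606.0712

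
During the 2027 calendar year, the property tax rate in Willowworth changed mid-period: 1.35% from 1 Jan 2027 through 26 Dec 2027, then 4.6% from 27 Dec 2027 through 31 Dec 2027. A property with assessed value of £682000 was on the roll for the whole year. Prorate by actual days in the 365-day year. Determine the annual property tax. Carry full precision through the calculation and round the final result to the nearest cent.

£9510.63

1 Jan – 26 Dec 2027: 360 days at 1.35% → £682000 × 1.35% × 360/365 = £9080.8767
27 Dec – 31 Dec 2027: 5 days at 4.6% → £682000 × 4.6% × 5/365 = £429.7534
Total = £9510.6301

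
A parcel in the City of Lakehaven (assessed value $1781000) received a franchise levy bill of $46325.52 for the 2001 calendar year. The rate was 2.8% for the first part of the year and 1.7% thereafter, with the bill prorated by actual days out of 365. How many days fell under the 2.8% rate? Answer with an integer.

Let d = days at the first rate; then 365 − d days at the second rate.
$1781000 × [2.8%·d + 1.7%·(365−d)] / 365 = $46325.52
Solving gives d = 299, so the new rate took effect on 27 October 2001.

299 days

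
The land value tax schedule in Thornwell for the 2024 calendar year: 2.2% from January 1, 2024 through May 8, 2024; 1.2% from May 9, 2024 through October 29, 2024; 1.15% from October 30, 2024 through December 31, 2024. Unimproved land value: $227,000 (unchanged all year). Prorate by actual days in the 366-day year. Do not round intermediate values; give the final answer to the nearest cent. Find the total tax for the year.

$3,504.55

January 1 – May 8, 2024: 129 days at 2.2% → $227,000 × 2.2% × 129/366 = $1,760.1803
May 9 – October 29, 2024: 174 days at 1.2% → $227,000 × 1.2% × 174/366 = $1,295.0164
October 30 – December 31, 2024: 63 days at 1.15% → $227,000 × 1.15% × 63/366 = $449.3484
Total = $3,504.5451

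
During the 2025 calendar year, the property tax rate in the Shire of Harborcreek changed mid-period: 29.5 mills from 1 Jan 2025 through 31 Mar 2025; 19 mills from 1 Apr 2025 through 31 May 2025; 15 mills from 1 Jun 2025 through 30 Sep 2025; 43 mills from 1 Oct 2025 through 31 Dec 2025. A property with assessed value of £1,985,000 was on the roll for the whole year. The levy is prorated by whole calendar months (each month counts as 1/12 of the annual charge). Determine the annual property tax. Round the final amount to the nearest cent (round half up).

£52,188.96

1 Jan – 31 Mar 2025: 3 months at 29.5 mills → £1,985,000 × 2.95% × 3/12 = £14,639.3750
1 Apr – 31 May 2025: 2 months at 19 mills → £1,985,000 × 1.9% × 2/12 = £6,285.8333
1 Jun – 30 Sep 2025: 4 months at 15 mills → £1,985,000 × 1.5% × 4/12 = £9,925.0000
1 Oct – 31 Dec 2025: 3 months at 43 mills → £1,985,000 × 4.3% × 3/12 = £21,338.7500
Total = £52,188.9583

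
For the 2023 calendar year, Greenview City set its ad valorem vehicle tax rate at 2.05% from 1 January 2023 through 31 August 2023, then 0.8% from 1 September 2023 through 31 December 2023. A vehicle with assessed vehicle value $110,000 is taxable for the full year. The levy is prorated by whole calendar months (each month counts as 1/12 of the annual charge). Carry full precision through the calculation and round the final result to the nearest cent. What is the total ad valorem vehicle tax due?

$1,796.67

1 January – 31 August 2023: 8 months at 2.05% → $110,000 × 2.05% × 8/12 = $1,503.3333
1 September – 31 December 2023: 4 months at 0.8% → $110,000 × 0.8% × 4/12 = $293.3333
Total = $1,796.6667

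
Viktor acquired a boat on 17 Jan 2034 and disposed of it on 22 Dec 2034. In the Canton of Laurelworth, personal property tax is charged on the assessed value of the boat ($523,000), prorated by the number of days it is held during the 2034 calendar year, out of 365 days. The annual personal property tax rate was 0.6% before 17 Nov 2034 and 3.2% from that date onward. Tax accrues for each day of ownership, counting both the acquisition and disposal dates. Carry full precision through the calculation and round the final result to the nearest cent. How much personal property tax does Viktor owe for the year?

$4,264.24

17 Jan – 16 Nov 2034: 304 days at 0.6% → $523,000 × 0.6% × 304/365 = $2,613.5671
17 Nov – 22 Dec 2034: 36 days at 3.2% → $523,000 × 3.2% × 36/365 = $1,650.6740
Total = $4,264.2411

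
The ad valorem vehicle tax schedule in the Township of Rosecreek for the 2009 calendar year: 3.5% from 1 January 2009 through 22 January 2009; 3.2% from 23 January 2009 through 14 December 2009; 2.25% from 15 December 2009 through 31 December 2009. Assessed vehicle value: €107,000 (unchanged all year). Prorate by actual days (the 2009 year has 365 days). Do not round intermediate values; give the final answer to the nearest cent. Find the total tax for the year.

€3,396.00

1 January – 22 January 2009: 22 days at 3.5% → €107,000 × 3.5% × 22/365 = €225.7260
23 January – 14 December 2009: 326 days at 3.2% → €107,000 × 3.2% × 326/365 = €3,058.1479
15 December – 31 December 2009: 17 days at 2.25% → €107,000 × 2.25% × 17/365 = €112.1301
Total = €3,396.0041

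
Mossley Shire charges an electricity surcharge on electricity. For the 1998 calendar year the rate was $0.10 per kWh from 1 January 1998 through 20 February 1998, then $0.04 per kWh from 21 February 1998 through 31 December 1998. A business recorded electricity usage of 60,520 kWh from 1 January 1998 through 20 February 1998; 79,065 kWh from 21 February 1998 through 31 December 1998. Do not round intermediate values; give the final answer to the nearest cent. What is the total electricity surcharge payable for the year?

$9,214.60

1 January – 20 February 1998: 60,520 kWh at $0.10/kWh → $6,052.00
21 February – 31 December 1998: 79,065 kWh at $0.04/kWh → $3,162.60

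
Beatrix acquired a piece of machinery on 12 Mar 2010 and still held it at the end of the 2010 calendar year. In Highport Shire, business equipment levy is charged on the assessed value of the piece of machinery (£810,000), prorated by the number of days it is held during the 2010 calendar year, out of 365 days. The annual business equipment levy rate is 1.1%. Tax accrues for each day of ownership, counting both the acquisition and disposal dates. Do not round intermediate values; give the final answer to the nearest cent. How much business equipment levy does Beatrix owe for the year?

Days held (12 Mar – 31 Dec 2010): 295 out of 365
Tax = £810,000 × 1.1% × 295/365 = £7,201.2329

£7,201.23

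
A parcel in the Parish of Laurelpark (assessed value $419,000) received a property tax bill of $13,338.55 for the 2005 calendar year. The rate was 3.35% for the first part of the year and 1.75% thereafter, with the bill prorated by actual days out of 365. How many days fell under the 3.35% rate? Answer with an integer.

327 days

Let d = days at the first rate; then 365 − d days at the second rate.
$419,000 × [3.35%·d + 1.75%·(365−d)] / 365 = $13,338.55
Solving gives d = 327, so the new rate took effect on 24 Nov 2005.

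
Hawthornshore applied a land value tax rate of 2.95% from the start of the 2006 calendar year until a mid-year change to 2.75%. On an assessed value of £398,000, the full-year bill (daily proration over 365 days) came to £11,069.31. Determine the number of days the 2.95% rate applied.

57 days

Let d = days at the first rate; then 365 − d days at the second rate.
£398,000 × [2.95%·d + 2.75%·(365−d)] / 365 = £11,069.31
Solving gives d = 57, so the new rate took effect on February 27, 2006.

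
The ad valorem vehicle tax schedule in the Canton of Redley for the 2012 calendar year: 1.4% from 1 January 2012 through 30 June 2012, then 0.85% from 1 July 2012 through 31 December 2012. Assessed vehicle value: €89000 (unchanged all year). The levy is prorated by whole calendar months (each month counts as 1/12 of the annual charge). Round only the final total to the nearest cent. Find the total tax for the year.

€1001.25

1 January – 30 June 2012: 6 months at 1.4% → €89000 × 1.4% × 6/12 = €623.0000
1 July – 31 December 2012: 6 months at 0.85% → €89000 × 0.85% × 6/12 = €378.2500
Total = €1001.2500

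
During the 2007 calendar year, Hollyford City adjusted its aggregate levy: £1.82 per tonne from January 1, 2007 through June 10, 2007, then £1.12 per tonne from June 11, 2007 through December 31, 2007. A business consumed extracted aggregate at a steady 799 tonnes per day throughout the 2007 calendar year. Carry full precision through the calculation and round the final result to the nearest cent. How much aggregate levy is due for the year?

£416678.50

January 1 – June 10, 2007: 161 days × 799 tonnes/day = 128,639 tonnes at £1.82/tonne → £234122.98
June 11 – December 31, 2007: 204 days × 799 tonnes/day = 162,996 tonnes at £1.12/tonne → £182555.52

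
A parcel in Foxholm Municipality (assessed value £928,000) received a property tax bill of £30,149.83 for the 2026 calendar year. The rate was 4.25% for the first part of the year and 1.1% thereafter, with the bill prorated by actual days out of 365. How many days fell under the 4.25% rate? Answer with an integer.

249 days

Let d = days at the first rate; then 365 − d days at the second rate.
£928,000 × [4.25%·d + 1.1%·(365−d)] / 365 = £30,149.83
Solving gives d = 249, so the new rate took effect on 7 Sep 2026.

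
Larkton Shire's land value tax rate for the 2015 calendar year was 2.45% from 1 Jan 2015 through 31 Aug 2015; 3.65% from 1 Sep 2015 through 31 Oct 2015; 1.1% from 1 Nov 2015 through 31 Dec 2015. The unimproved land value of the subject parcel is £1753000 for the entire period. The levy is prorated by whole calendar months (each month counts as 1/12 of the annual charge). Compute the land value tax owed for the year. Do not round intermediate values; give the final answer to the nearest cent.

£42510.25

1 Jan – 31 Aug 2015: 8 months at 2.45% → £1753000 × 2.45% × 8/12 = £28632.3333
1 Sep – 31 Oct 2015: 2 months at 3.65% → £1753000 × 3.65% × 2/12 = £10664.0833
1 Nov – 31 Dec 2015: 2 months at 1.1% → £1753000 × 1.1% × 2/12 = £3213.8333
Total = £42510.2500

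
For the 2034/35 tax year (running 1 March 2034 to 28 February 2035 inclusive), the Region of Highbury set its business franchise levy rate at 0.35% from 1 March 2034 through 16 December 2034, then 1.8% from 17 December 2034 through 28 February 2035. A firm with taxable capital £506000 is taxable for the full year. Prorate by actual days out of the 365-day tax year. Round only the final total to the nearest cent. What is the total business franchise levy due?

£3258.50

1 March – 16 December 2034: 291 days at 0.35% → £506000 × 0.35% × 291/365 = £1411.9479
17 December 2034 – 28 February 2035: 74 days at 1.8% → £506000 × 1.8% × 74/365 = £1846.5534
Total = £3258.5014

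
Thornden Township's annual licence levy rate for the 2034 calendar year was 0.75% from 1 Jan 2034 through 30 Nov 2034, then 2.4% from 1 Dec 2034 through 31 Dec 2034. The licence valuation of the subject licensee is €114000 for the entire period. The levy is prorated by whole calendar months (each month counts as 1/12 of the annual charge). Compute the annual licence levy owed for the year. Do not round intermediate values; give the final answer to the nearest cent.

1 Jan – 30 Nov 2034: 11 months at 0.75% → €114000 × 0.75% × 11/12 = €783.7500
1 Dec – 31 Dec 2034: 1 month at 2.4% → €114000 × 2.4% × 1/12 = €228.0000
Total = €1011.7500

€1011.75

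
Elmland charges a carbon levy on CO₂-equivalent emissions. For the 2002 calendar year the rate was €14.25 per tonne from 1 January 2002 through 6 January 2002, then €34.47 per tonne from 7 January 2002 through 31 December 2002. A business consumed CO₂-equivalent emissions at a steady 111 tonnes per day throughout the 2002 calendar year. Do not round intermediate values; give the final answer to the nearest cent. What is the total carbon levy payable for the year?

€1,383,085.53

1 January – 6 January 2002: 6 days × 111 tonnes/day = 666 tonnes at €14.25/tonne → €9,490.50
7 January – 31 December 2002: 359 days × 111 tonnes/day = 39,849 tonnes at €34.47/tonne → €1,373,595.03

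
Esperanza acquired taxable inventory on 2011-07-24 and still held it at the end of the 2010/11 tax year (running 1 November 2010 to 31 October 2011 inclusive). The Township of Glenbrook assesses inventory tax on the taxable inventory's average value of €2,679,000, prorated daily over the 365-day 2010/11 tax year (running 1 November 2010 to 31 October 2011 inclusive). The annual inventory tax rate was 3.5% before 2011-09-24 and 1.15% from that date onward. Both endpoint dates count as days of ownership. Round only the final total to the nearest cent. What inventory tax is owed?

2011-07-24 to 2011-09-23: 62 days at 3.5% → €2,679,000 × 3.5% × 62/365 = €15,927.2055
2011-09-24 to 2011-10-31: 38 days at 1.15% → €2,679,000 × 1.15% × 38/365 = €3,207.4603
Total = €19,134.6658

€19,134.67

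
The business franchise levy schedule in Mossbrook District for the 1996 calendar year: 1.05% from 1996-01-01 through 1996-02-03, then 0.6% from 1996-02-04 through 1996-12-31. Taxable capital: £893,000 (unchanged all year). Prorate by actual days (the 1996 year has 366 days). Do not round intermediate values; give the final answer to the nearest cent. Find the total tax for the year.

1996-01-01 to 1996-02-03: 34 days at 1.05% → £893,000 × 1.05% × 34/366 = £871.0410
1996-02-04 to 1996-12-31: 332 days at 0.6% → £893,000 × 0.6% × 332/366 = £4,860.2623
Total = £5,731.3033

£5,731.30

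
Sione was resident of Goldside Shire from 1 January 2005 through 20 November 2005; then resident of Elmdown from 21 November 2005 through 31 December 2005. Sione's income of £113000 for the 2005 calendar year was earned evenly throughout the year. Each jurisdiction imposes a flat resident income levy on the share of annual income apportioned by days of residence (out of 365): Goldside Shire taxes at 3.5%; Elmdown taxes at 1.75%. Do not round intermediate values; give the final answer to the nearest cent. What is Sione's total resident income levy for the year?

Goldside Shire, 1 January – 20 November 2005: 324 days → £113000 × 3.5% × 324/365 = £3510.7397
Elmdown, 21 November – 31 December 2005: 41 days → £113000 × 1.75% × 41/365 = £222.1301
Total = £3732.8699

£3732.87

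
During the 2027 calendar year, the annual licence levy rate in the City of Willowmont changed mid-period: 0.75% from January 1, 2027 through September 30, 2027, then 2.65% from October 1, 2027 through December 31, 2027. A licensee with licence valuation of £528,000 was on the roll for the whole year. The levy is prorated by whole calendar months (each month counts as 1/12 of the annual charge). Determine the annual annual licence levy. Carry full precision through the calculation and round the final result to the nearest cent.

January 1 – September 30, 2027: 9 months at 0.75% → £528,000 × 0.75% × 9/12 = £2,970.0000
October 1 – December 31, 2027: 3 months at 2.65% → £528,000 × 2.65% × 3/12 = £3,498.0000
Total = £6,468.0000

£6,468.00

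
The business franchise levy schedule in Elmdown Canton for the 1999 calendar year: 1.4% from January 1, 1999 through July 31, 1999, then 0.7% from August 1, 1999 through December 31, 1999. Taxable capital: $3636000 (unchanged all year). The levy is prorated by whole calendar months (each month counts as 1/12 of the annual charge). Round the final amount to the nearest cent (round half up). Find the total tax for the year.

January 1 – July 31, 1999: 7 months at 1.4% → $3636000 × 1.4% × 7/12 = $29694.0000
August 1 – December 31, 1999: 5 months at 0.7% → $3636000 × 0.7% × 5/12 = $10605.0000
Total = $40299.0000

$40299.00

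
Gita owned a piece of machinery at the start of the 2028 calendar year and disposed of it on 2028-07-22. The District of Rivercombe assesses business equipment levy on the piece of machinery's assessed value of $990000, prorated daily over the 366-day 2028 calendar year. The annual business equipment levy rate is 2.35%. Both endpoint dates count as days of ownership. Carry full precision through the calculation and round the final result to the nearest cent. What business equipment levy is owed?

Days held (2028-01-01 to 2028-07-22): 204 out of 366
Tax = $990000 × 2.35% × 204/366 = $12967.3770

$12967.38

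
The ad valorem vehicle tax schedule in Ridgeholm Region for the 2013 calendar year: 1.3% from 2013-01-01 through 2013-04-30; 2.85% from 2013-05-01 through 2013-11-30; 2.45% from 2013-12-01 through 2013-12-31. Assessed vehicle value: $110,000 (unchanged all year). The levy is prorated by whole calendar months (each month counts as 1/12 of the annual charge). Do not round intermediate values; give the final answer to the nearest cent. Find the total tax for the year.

$2,530.00

2013-01-01 to 2013-04-30: 4 months at 1.3% → $110,000 × 1.3% × 4/12 = $476.6667
2013-05-01 to 2013-11-30: 7 months at 2.85% → $110,000 × 2.85% × 7/12 = $1,828.7500
2013-12-01 to 2013-12-31: 1 month at 2.45% → $110,000 × 2.45% × 1/12 = $224.5833
Total = $2,530.0000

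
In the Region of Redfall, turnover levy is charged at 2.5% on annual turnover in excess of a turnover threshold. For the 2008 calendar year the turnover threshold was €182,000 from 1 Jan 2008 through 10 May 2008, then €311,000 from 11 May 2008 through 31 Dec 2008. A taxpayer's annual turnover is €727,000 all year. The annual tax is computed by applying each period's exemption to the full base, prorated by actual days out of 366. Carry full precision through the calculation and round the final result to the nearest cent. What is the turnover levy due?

1 Jan – 10 May 2008: 131 days, exemption €182,000 → (€727,000 − €182,000) × 2.5% × 131/366 = €4,876.7077
11 May – 31 Dec 2008: 235 days, exemption €311,000 → (€727,000 − €311,000) × 2.5% × 235/366 = €6,677.5956
Total = €11,554.3033

€11,554.30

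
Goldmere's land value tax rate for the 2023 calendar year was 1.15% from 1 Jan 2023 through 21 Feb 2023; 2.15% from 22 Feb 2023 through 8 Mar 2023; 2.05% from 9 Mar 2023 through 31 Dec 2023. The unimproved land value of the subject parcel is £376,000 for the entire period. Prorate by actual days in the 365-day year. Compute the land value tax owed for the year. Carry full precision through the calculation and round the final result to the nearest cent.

£7,241.35

1 Jan – 21 Feb 2023: 52 days at 1.15% → £376,000 × 1.15% × 52/365 = £616.0219
22 Feb – 8 Mar 2023: 15 days at 2.15% → £376,000 × 2.15% × 15/365 = £332.2192
9 Mar – 31 Dec 2023: 298 days at 2.05% → £376,000 × 2.05% × 298/365 = £6,293.1068
Total = £7,241.3479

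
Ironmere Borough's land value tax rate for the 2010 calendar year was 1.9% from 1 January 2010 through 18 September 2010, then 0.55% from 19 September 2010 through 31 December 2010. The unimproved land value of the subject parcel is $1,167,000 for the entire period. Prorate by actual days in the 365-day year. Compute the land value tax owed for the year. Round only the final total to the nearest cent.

$17,684.05

1 January – 18 September 2010: 261 days at 1.9% → $1,167,000 × 1.9% × 261/365 = $15,855.2137
19 September – 31 December 2010: 104 days at 0.55% → $1,167,000 × 0.55% × 104/365 = $1,828.8329
Total = $17,684.0466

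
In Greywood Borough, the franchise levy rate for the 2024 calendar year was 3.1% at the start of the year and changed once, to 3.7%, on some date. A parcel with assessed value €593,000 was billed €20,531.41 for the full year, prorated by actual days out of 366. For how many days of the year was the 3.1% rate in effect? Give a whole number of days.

145 days

Let d = days at the first rate; then 366 − d days at the second rate.
€593,000 × [3.1%·d + 3.7%·(366−d)] / 366 = €20,531.41
Solving gives d = 145, so the new rate took effect on 25 May 2024.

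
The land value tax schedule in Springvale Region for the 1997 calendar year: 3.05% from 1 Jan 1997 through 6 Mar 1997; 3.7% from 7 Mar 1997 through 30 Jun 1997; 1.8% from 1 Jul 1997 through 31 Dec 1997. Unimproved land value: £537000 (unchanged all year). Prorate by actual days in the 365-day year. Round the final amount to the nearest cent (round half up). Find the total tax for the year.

£14103.97

1 Jan – 6 Mar 1997: 65 days at 3.05% → £537000 × 3.05% × 65/365 = £2916.7192
7 Mar – 30 Jun 1997: 116 days at 3.7% → £537000 × 3.7% × 116/365 = £6314.5315
1 Jul – 31 Dec 1997: 184 days at 1.8% → £537000 × 1.8% × 184/365 = £4872.7233
Total = £14103.9740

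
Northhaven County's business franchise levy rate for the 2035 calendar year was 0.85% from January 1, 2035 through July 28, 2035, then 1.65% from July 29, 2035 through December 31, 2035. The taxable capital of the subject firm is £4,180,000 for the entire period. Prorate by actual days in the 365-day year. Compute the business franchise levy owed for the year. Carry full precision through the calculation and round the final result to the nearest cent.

£49,822.16

January 1 – July 28, 2035: 209 days at 0.85% → £4,180,000 × 0.85% × 209/365 = £20,344.5753
July 29 – December 31, 2035: 156 days at 1.65% → £4,180,000 × 1.65% × 156/365 = £29,477.5890
Total = £49,822.1644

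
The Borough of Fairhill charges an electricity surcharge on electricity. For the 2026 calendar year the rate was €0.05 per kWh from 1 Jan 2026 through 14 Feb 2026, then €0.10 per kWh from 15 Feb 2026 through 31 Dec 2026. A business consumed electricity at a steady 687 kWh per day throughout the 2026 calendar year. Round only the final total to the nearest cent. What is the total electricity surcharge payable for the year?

1 Jan – 14 Feb 2026: 45 days × 687 kWh/day = 30,915 kWh at €0.05/kWh → €1,545.75
15 Feb – 31 Dec 2026: 320 days × 687 kWh/day = 219,840 kWh at €0.10/kWh → €21,984.00

€23,529.75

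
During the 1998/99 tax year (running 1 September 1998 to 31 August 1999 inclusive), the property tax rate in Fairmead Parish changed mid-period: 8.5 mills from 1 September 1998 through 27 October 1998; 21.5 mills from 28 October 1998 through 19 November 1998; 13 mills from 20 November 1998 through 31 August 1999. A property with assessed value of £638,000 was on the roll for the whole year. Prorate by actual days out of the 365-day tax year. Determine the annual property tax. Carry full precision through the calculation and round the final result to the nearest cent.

1 September – 27 October 1998: 57 days at 8.5 mills → £638,000 × 0.85% × 57/365 = £846.8795
28 October – 19 November 1998: 23 days at 21.5 mills → £638,000 × 2.15% × 23/365 = £864.3589
20 November 1998 – 31 August 1999: 285 days at 13 mills → £638,000 × 1.3% × 285/365 = £6,476.1370
Total = £8,187.3753

£8,187.38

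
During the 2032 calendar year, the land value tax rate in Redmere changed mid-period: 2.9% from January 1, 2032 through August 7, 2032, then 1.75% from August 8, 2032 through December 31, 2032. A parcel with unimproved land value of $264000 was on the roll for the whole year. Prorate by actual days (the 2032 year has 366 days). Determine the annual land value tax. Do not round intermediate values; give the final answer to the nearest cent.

January 1 – August 7, 2032: 220 days at 2.9% → $264000 × 2.9% × 220/366 = $4601.9672
August 8 – December 31, 2032: 146 days at 1.75% → $264000 × 1.75% × 146/366 = $1842.9508
Total = $6444.9180

$6444.92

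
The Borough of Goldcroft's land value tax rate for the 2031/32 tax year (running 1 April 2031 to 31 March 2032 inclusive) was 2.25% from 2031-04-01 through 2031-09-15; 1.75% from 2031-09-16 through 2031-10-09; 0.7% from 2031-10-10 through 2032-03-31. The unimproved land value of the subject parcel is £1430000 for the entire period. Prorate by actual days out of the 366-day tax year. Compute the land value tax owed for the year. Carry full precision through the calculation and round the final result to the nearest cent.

£21168.69

2031-04-01 to 2031-09-15: 168 days at 2.25% → £1430000 × 2.25% × 168/366 = £14768.8525
2031-09-16 to 2031-10-09: 24 days at 1.75% → £1430000 × 1.75% × 24/366 = £1640.9836
2031-10-10 to 2032-03-31: 174 days at 0.7% → £1430000 × 0.7% × 174/366 = £4758.8525
Total = £21168.6885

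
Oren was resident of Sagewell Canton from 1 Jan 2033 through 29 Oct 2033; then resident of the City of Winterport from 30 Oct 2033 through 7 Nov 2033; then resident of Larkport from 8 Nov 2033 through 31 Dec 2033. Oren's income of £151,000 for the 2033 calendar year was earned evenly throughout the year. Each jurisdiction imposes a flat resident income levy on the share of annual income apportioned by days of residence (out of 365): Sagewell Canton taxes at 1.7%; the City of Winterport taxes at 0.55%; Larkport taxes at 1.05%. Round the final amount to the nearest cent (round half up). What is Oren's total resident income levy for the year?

Sagewell Canton, 1 Jan – 29 Oct 2033: 302 days → £151,000 × 1.7% × 302/365 = £2,123.9288
The City of Winterport, 30 Oct – 7 Nov 2033: 9 days → £151,000 × 0.55% × 9/365 = £20.4781
Larkport, 8 Nov – 31 Dec 2033: 54 days → £151,000 × 1.05% × 54/365 = £234.5671
Total = £2,378.9740

£2,378.97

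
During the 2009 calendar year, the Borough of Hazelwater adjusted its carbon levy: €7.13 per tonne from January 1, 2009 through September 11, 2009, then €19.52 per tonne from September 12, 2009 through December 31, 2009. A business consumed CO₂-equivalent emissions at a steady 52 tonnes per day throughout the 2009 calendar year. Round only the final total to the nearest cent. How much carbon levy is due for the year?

January 1 – September 11, 2009: 254 days × 52 tonnes/day = 13,208 tonnes at €7.13/tonne → €94,173.04
September 12 – December 31, 2009: 111 days × 52 tonnes/day = 5,772 tonnes at €19.52/tonne → €112,669.44

€206,842.48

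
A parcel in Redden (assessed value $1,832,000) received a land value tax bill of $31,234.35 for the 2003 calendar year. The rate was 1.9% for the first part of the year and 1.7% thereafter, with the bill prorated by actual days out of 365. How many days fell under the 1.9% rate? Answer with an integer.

Let d = days at the first rate; then 365 − d days at the second rate.
$1,832,000 × [1.9%·d + 1.7%·(365−d)] / 365 = $31,234.35
Solving gives d = 9, so the new rate took effect on 10 Jan 2003.

9 days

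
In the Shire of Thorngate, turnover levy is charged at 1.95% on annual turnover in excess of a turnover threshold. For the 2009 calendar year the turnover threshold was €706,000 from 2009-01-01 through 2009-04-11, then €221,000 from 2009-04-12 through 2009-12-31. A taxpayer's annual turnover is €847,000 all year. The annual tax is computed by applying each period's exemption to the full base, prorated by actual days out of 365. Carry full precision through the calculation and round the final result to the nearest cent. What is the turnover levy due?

€9,589.99

2009-01-01 to 2009-04-11: 101 days, exemption €706,000 → (€847,000 − €706,000) × 1.95% × 101/365 = €760.8205
2009-04-12 to 2009-12-31: 264 days, exemption €221,000 → (€847,000 − €221,000) × 1.95% × 264/365 = €8,829.1726
Total = €9,589.9932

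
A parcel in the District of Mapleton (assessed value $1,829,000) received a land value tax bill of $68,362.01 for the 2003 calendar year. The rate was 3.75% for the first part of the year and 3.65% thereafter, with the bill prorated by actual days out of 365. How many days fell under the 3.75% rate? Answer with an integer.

320 days

Let d = days at the first rate; then 365 − d days at the second rate.
$1,829,000 × [3.75%·d + 3.65%·(365−d)] / 365 = $68,362.01
Solving gives d = 320, so the new rate took effect on 17 Nov 2003.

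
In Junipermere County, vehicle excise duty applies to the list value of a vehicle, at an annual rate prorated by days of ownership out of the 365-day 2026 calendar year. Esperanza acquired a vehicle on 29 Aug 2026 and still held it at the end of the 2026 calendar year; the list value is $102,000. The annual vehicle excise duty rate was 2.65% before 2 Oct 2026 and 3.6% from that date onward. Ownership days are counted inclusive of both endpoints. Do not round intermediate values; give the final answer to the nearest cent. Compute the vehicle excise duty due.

29 Aug – 1 Oct 2026: 34 days at 2.65% → $102,000 × 2.65% × 34/365 = $251.7863
2 Oct – 31 Dec 2026: 91 days at 3.6% → $102,000 × 3.6% × 91/365 = $915.4849
Total = $1,167.2712

$1,167.27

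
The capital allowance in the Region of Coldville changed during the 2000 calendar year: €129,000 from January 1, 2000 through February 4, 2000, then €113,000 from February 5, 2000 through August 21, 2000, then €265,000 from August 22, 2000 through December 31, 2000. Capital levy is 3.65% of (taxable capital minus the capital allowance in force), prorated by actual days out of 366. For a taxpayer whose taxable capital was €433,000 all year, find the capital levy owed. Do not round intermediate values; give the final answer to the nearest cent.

January 1 – February 4, 2000: 35 days, exemption €129,000 → (€433,000 − €129,000) × 3.65% × 35/366 = €1,061.0929
February 5 – August 21, 2000: 199 days, exemption €113,000 → (€433,000 − €113,000) × 3.65% × 199/366 = €6,350.6011
August 22 – December 31, 2000: 132 days, exemption €265,000 → (€433,000 − €265,000) × 3.65% × 132/366 = €2,211.5410
Total = €9,623.2350

€9,623.23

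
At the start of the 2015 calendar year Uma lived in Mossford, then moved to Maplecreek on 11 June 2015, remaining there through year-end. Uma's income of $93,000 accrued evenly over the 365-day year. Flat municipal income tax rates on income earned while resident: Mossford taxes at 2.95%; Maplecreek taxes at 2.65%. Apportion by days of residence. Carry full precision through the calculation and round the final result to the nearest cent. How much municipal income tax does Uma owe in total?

Mossford, 1 January – 10 June 2015: 161 days → $93,000 × 2.95% × 161/365 = $1,210.1466
Maplecreek, 11 June – 31 December 2015: 204 days → $93,000 × 2.65% × 204/365 = $1,377.4192
Total = $2,587.5658

$2,587.57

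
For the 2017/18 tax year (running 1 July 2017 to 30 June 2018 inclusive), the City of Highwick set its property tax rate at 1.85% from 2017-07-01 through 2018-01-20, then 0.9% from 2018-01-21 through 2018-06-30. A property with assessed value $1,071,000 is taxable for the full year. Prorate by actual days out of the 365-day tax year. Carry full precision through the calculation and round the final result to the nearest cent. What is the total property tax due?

$15,325.57

2017-07-01 to 2018-01-20: 204 days at 1.85% → $1,071,000 × 1.85% × 204/365 = $11,073.8466
2018-01-21 to 2018-06-30: 161 days at 0.9% → $1,071,000 × 0.9% × 161/365 = $4,251.7233
Total = $15,325.5699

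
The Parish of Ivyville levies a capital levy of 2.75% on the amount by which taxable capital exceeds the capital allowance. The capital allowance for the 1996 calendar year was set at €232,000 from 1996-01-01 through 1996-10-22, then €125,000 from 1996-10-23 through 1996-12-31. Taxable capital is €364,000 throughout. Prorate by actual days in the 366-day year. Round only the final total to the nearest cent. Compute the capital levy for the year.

€4,192.77

1996-01-01 to 1996-10-22: 296 days, exemption €232,000 → (€364,000 − €232,000) × 2.75% × 296/366 = €2,935.7377
1996-10-23 to 1996-12-31: 70 days, exemption €125,000 → (€364,000 − €125,000) × 2.75% × 70/366 = €1,257.0355
Total = €4,192.7732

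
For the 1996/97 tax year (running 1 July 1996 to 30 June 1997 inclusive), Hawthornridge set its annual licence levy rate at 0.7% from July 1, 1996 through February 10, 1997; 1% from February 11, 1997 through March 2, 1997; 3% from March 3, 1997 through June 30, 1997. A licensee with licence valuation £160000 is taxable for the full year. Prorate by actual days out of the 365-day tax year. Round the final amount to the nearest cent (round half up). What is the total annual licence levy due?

£2356.16

July 1, 1996 – February 10, 1997: 225 days at 0.7% → £160000 × 0.7% × 225/365 = £690.4110
February 11 – March 2, 1997: 20 days at 1% → £160000 × 1% × 20/365 = £87.6712
March 3 – June 30, 1997: 120 days at 3% → £160000 × 3% × 120/365 = £1578.0822
Total = £2356.1644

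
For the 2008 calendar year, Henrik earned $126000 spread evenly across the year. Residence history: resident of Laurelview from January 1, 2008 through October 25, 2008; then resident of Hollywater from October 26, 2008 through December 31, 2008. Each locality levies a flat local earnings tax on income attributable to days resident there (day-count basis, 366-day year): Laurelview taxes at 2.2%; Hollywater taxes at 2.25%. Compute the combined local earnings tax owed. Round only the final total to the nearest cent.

$2783.53

Laurelview, January 1 – October 25, 2008: 299 days → $126000 × 2.2% × 299/366 = $2264.5574
Hollywater, October 26 – December 31, 2008: 67 days → $126000 × 2.25% × 67/366 = $518.9754
Total = $2783.5328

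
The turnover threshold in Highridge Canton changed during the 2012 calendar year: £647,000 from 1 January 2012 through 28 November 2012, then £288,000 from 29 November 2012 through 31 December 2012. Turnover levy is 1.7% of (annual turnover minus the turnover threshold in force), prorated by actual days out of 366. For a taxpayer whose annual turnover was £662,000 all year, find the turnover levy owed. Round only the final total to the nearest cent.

1 January – 28 November 2012: 333 days, exemption £647,000 → (£662,000 − £647,000) × 1.7% × 333/366 = £232.0082
29 November – 31 December 2012: 33 days, exemption £288,000 → (£662,000 − £288,000) × 1.7% × 33/366 = £573.2623
Total = £805.2705

£805.27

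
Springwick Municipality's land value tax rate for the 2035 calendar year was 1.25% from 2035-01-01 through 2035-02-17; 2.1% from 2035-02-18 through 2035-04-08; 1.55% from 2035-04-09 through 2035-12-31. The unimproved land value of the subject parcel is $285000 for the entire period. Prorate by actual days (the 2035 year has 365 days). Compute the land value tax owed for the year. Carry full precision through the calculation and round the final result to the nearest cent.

$4519.79

2035-01-01 to 2035-02-17: 48 days at 1.25% → $285000 × 1.25% × 48/365 = $468.4932
2035-02-18 to 2035-04-08: 50 days at 2.1% → $285000 × 2.1% × 50/365 = $819.8630
2035-04-09 to 2035-12-31: 267 days at 1.55% → $285000 × 1.55% × 267/365 = $3231.4315
Total = $4519.7877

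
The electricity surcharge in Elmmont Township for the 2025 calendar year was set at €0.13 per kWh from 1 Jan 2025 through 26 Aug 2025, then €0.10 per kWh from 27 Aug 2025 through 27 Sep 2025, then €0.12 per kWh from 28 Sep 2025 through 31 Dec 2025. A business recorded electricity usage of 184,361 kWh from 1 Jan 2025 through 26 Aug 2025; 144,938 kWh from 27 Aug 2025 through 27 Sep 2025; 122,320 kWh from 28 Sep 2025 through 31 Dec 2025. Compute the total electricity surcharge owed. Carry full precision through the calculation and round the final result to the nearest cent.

€53,139.13

1 Jan – 26 Aug 2025: 184,361 kWh at €0.13/kWh → €23,966.93
27 Aug – 27 Sep 2025: 144,938 kWh at €0.10/kWh → €14,493.80
28 Sep – 31 Dec 2025: 122,320 kWh at €0.12/kWh → €14,678.40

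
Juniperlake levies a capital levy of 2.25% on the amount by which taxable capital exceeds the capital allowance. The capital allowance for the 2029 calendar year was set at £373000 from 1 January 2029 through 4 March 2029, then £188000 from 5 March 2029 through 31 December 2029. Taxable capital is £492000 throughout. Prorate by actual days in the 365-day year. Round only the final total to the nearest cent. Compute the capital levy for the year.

1 January – 4 March 2029: 63 days, exemption £373000 → (£492000 − £373000) × 2.25% × 63/365 = £462.1438
5 March – 31 December 2029: 302 days, exemption £188000 → (£492000 − £188000) × 2.25% × 302/365 = £5659.3973
Total = £6121.5411

£6121.54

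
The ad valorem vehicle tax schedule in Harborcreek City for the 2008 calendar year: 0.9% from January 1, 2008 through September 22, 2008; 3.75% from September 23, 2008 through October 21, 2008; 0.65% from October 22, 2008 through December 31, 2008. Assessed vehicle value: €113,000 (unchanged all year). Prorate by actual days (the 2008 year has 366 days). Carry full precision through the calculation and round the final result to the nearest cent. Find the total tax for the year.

€1,217.37

January 1 – September 22, 2008: 266 days at 0.9% → €113,000 × 0.9% × 266/366 = €739.1311
September 23 – October 21, 2008: 29 days at 3.75% → €113,000 × 3.75% × 29/366 = €335.7582
October 22 – December 31, 2008: 71 days at 0.65% → €113,000 × 0.65% × 71/366 = €142.4850
Total = €1,217.3743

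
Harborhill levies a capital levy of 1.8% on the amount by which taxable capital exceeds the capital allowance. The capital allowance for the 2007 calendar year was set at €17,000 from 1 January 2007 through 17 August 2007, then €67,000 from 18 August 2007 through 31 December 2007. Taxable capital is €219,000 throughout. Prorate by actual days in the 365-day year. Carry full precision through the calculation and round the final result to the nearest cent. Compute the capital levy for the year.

1 January – 17 August 2007: 229 days, exemption €17,000 → (€219,000 − €17,000) × 1.8% × 229/365 = €2,281.2164
18 August – 31 December 2007: 136 days, exemption €67,000 → (€219,000 − €67,000) × 1.8% × 136/365 = €1,019.4411
Total = €3,300.6575

€3,300.66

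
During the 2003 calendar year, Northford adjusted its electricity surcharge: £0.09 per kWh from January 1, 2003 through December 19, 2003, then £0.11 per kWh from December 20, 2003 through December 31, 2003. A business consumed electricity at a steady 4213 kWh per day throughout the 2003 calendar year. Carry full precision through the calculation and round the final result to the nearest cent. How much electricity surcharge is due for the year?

£139,408.17

January 1 – December 19, 2003: 353 days × 4213 kWh/day = 1,487,189 kWh at £0.09/kWh → £133,847.01
December 20 – December 31, 2003: 12 days × 4213 kWh/day = 50,556 kWh at £0.11/kWh → £5,561.16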